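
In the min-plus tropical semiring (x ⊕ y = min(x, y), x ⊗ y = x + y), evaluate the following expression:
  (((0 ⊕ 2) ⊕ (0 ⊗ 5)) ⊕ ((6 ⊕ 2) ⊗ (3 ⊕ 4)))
(((0 ⊕ 2) ⊕ (0 ⊗ 5)) ⊕ ((6 ⊕ 2) ⊗ (3 ⊕ 4))) = 0

Expand innermost to outermost. Recall ⊕ takes the minimum of its arguments and ⊗ takes their sum. Working out the expression (((0 ⊕ 2) ⊕ (0 ⊗ 5)) ⊕ ((6 ⊕ 2) ⊗ (3 ⊕ 4))) gives 0.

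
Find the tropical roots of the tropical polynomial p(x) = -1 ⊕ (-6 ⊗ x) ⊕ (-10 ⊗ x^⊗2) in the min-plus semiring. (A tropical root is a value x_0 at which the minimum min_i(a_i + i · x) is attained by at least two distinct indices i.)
Roots: {4, 5}

Each tropical root is a break point of the lower envelope of the lines y = a_i + i · x (there are 3 lines, with slopes 0, 1, ..., 2). Only the lines that attain the minimum somewhere contribute to roots; other lines are dominated. Here the surviving (envelope) indices are i = 2, i = 1, i = 0.
Intersections between consecutive envelope lines give the roots: for adjacent envelope indices i < j the intersection is x = (a_i − a_j) / (j − i). Reading off the sorted break points: {4, 5}.
Verification: at each break x_0, at least two indices attain the minimum of min_i(a_i + i · x_0).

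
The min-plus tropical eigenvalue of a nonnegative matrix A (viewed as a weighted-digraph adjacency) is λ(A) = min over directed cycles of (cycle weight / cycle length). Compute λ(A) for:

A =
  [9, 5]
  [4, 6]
λ(A) = 9/2

Enumerate directed cycles and compute their means (weight / length). Sample:
  cycle 0 → 0: weight = 9, length = 1, mean = 9/1 ≈ 9.000
  cycle 1 → 1: weight = 6, length = 1, mean = 6/1 ≈ 6.000
  cycle 0 → 1 → 0: weight = 9, length = 2, mean = 9/2 ≈ 4.500
  cycle 1 → 0 → 1: weight = 9, length = 2, mean = 9/2 ≈ 4.500
Minimum mean = 4.500, attained e.g. along the cycle 0 → 1 → 0 with weight 9 and length 2. So λ(A) = 9/2 = 9/2.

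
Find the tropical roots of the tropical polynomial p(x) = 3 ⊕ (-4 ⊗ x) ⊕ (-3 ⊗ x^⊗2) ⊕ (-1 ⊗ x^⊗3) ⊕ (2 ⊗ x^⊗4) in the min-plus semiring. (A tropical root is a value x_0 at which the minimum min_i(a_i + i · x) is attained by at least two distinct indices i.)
Roots: {-3, -2, -1, 7}

Each tropical root is a break point of the lower envelope of the lines y = a_i + i · x (there are 5 lines, with slopes 0, 1, ..., 4). Only the lines that attain the minimum somewhere contribute to roots; other lines are dominated. Here the surviving (envelope) indices are i = 4, i = 3, i = 2, i = 1, i = 0.
Intersections between consecutive envelope lines give the roots: for adjacent envelope indices i < j the intersection is x = (a_i − a_j) / (j − i). Reading off the sorted break points: {-3, -2, -1, 7}.
Verification: at each break x_0, at least two indices attain the minimum of min_i(a_i + i · x_0).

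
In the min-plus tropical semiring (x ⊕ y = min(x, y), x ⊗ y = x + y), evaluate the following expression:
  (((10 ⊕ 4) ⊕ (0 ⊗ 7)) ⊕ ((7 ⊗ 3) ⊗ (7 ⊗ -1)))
(((10 ⊕ 4) ⊕ (0 ⊗ 7)) ⊕ ((7 ⊗ 3) ⊗ (7 ⊗ -1))) = 4

Expand innermost to outermost. Recall ⊕ takes the minimum of its arguments and ⊗ takes their sum. Working out the expression (((10 ⊕ 4) ⊕ (0 ⊗ 7)) ⊕ ((7 ⊗ 3) ⊗ (7 ⊗ -1))) gives 4.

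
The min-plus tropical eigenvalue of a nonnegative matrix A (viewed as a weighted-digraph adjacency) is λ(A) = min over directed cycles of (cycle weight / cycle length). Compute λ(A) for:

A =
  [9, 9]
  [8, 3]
λ(A) = 3

Enumerate directed cycles and compute their means (weight / length). Sample:
  cycle 0 → 0: weight = 9, length = 1, mean = 9/1 ≈ 9.000
  cycle 1 → 1: weight = 3, length = 1, mean = 3/1 ≈ 3.000
  cycle 0 → 1 → 0: weight = 17, length = 2, mean = 17/2 ≈ 8.500
  cycle 1 → 0 → 1: weight = 17, length = 2, mean = 17/2 ≈ 8.500
Minimum mean = 3.000, attained e.g. along the cycle 1 → 1 with weight 3 and length 1. So λ(A) = 3/1 = 3.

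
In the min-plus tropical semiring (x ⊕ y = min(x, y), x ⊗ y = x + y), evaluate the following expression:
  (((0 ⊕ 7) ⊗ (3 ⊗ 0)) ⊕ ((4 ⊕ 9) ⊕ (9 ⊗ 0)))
(((0 ⊕ 7) ⊗ (3 ⊗ 0)) ⊕ ((4 ⊕ 9) ⊕ (9 ⊗ 0))) = 3

Expand innermost to outermost. Recall ⊕ takes the minimum of its arguments and ⊗ takes their sum. Working out the expression (((0 ⊕ 7) ⊗ (3 ⊗ 0)) ⊕ ((4 ⊕ 9) ⊕ (9 ⊗ 0))) gives 3.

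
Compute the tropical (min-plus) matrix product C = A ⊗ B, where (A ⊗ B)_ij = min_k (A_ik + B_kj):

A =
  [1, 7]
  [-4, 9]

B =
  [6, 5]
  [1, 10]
A ⊗ B =
  [7, 6]
  [2, 1]

Apply the min-plus product entry-by-entry:
  C[0][0] = min over k of (A[0][0] + B[0][0] = 1 + 6 = 7, A[0][1] + B[1][0] = 7 + 1 = 8) = 7 (attained at k = 0)
  C[0][1] = min over k of (A[0][0] + B[0][1] = 1 + 5 = 6, A[0][1] + B[1][1] = 7 + 10 = 17) = 6 (attained at k = 0)
  C[1][0] = min over k of (A[1][0] + B[0][0] = -4 + 6 = 2, A[1][1] + B[1][0] = 9 + 1 = 10) = 2 (attained at k = 0)
  C[1][1] = min over k of (A[1][0] + B[0][1] = -4 + 5 = 1, A[1][1] + B[1][1] = 9 + 10 = 19) = 1 (attained at k = 0)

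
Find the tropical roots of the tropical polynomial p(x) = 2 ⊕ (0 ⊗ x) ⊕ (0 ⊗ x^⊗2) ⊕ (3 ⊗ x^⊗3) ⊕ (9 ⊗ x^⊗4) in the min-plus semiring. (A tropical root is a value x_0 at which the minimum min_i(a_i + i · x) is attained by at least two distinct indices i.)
Roots: {-6, -3, 0, 2}

Each tropical root is a break point of the lower envelope of the lines y = a_i + i · x (there are 5 lines, with slopes 0, 1, ..., 4). Only the lines that attain the minimum somewhere contribute to roots; other lines are dominated. Here the surviving (envelope) indices are i = 4, i = 3, i = 2, i = 1, i = 0.
Intersections between consecutive envelope lines give the roots: for adjacent envelope indices i < j the intersection is x = (a_i − a_j) / (j − i). Reading off the sorted break points: {-6, -3, 0, 2}.
Verification: at each break x_0, at least two indices attain the minimum of min_i(a_i + i · x_0).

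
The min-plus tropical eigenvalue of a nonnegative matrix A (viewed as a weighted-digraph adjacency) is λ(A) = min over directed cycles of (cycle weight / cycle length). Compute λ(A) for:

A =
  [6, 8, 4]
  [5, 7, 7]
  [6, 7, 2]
λ(A) = 2

Enumerate directed cycles and compute their means (weight / length). Sample:
  cycle 0 → 0: weight = 6, length = 1, mean = 6/1 ≈ 6.000
  cycle 1 → 1: weight = 7, length = 1, mean = 7/1 ≈ 7.000
  cycle 2 → 2: weight = 2, length = 1, mean = 2/1 ≈ 2.000
  cycle 0 → 1 → 0: weight = 13, length = 2, mean = 13/2 ≈ 6.500
  cycle 0 → 2 → 0: weight = 10, length = 2, mean = 10/2 ≈ 5.000
  cycle 1 → 0 → 1: weight = 13, length = 2, mean = 13/2 ≈ 6.500
Minimum mean = 2.000, attained e.g. along the cycle 2 → 2 with weight 2 and length 1. So λ(A) = 2/1 = 2.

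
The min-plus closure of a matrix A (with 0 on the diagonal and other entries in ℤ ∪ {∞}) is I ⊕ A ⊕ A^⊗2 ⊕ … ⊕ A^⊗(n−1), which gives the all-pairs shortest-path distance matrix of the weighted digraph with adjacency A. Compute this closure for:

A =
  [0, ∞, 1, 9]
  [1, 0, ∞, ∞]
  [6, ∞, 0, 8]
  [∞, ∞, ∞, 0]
Closure =
  [0, ∞, 1, 9]
  [1, 0, 2, 10]
  [6, ∞, 0, 8]
  [∞, ∞, ∞, 0]

This is the Floyd-Warshall all-pairs shortest-path computation. For each intermediate vertex k = 0, 1, …, 3, update dist[i][j] ← min(dist[i][j], dist[i][k] + dist[k][j]). The final matrix gives, for each (i, j), the minimum total weight of any directed path from i to j (possibly empty when i = j).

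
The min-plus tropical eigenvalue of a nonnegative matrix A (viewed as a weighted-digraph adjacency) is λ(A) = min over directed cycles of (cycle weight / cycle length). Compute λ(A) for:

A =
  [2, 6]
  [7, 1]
λ(A) = 1

Enumerate directed cycles and compute their means (weight / length). Sample:
  cycle 0 → 0: weight = 2, length = 1, mean = 2/1 ≈ 2.000
  cycle 1 → 1: weight = 1, length = 1, mean = 1/1 ≈ 1.000
  cycle 0 → 1 → 0: weight = 13, length = 2, mean = 13/2 ≈ 6.500
  cycle 1 → 0 → 1: weight = 13, length = 2, mean = 13/2 ≈ 6.500
Minimum mean = 1.000, attained e.g. along the cycle 1 → 1 with weight 1 and length 1. So λ(A) = 1/1 = 1.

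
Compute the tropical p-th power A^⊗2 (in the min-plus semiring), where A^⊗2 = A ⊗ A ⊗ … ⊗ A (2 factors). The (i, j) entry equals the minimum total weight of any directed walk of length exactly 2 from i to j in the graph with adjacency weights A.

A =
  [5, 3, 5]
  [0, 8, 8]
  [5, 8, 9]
A^⊗2 =
  [3, 8, 10]
  [5, 3, 5]
  [8, 8, 10]

Each entry (A^⊗2)_ij equals the minimum over all length-2 walks i = v_0 → v_1 → … → v_2 = j of Σ_t A[v_t][v_{t+1}]. For example, for (i, j) = (0, 2) we minimise over 3 possible intermediate vertex sequences; the minimum is 10, attained along the walk 0 → 0 → 2.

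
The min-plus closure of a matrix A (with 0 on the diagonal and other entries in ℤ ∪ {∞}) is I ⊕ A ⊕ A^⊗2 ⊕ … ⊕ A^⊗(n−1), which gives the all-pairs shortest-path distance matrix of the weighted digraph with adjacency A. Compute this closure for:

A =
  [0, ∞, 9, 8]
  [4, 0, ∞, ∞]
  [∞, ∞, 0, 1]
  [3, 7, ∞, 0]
Closure =
  [0, 15, 9, 8]
  [4, 0, 13, 12]
  [4, 8, 0, 1]
  [3, 7, 12, 0]

This is the Floyd-Warshall all-pairs shortest-path computation. For each intermediate vertex k = 0, 1, …, 3, update dist[i][j] ← min(dist[i][j], dist[i][k] + dist[k][j]). The final matrix gives, for each (i, j), the minimum total weight of any directed path from i to j (possibly empty when i = j).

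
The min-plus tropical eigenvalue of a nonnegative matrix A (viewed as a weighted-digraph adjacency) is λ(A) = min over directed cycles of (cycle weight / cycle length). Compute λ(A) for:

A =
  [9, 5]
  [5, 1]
λ(A) = 1

Enumerate directed cycles and compute their means (weight / length). Sample:
  cycle 0 → 0: weight = 9, length = 1, mean = 9/1 ≈ 9.000
  cycle 1 → 1: weight = 1, length = 1, mean = 1/1 ≈ 1.000
  cycle 0 → 1 → 0: weight = 10, length = 2, mean = 10/2 ≈ 5.000
  cycle 1 → 0 → 1: weight = 10, length = 2, mean = 10/2 ≈ 5.000
Minimum mean = 1.000, attained e.g. along the cycle 1 → 1 with weight 1 and length 1. So λ(A) = 1/1 = 1.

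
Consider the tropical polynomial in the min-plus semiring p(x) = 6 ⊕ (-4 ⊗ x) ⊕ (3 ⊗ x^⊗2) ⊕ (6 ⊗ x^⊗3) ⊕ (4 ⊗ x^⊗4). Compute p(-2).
p(-2) = -6

A tropical monomial a ⊗ x^⊗i evaluates to a + i · x. Evaluating each term at x = -2:
  Term 0 contributes 6 + 0 · -2 = 6
  Term 1 contributes -4 + 1 · -2 = -6
  Term 2 contributes 3 + 2 · -2 = -1
  Term 3 contributes 6 + 3 · -2 = 0
  Term 4 contributes 4 + 4 · -2 = -4
p(-2) = ⊕ of these = min[6, -6, -1, 0, -4] = -6.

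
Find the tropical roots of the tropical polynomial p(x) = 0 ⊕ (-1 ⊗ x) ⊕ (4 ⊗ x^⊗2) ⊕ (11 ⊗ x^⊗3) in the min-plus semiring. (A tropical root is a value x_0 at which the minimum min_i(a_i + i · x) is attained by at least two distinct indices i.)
Roots: {-7, -5, 1}

Each tropical root is a break point of the lower envelope of the lines y = a_i + i · x (there are 4 lines, with slopes 0, 1, ..., 3). Only the lines that attain the minimum somewhere contribute to roots; other lines are dominated. Here the surviving (envelope) indices are i = 3, i = 2, i = 1, i = 0.
Intersections between consecutive envelope lines give the roots: for adjacent envelope indices i < j the intersection is x = (a_i − a_j) / (j − i). Reading off the sorted break points: {-7, -5, 1}.
Verification: at each break x_0, at least two indices attain the minimum of min_i(a_i + i · x_0).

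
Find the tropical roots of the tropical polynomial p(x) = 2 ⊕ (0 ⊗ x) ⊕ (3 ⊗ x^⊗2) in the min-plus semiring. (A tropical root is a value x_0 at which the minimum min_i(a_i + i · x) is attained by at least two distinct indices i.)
Roots: {-3, 2}

Each tropical root is a break point of the lower envelope of the lines y = a_i + i · x (there are 3 lines, with slopes 0, 1, ..., 2). Only the lines that attain the minimum somewhere contribute to roots; other lines are dominated. Here the surviving (envelope) indices are i = 2, i = 1, i = 0.
Intersections between consecutive envelope lines give the roots: for adjacent envelope indices i < j the intersection is x = (a_i − a_j) / (j − i). Reading off the sorted break points: {-3, 2}.
Verification: at each break x_0, at least two indices attain the minimum of min_i(a_i + i · x_0).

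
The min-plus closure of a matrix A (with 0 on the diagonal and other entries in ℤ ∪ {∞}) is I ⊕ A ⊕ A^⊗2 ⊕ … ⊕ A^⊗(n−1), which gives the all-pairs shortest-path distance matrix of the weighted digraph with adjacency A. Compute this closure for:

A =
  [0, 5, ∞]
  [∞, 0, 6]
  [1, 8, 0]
Closure =
  [0, 5, 11]
  [7, 0, 6]
  [1, 6, 0]

This is the Floyd-Warshall all-pairs shortest-path computation. For each intermediate vertex k = 0, 1, …, 2, update dist[i][j] ← min(dist[i][j], dist[i][k] + dist[k][j]). The final matrix gives, for each (i, j), the minimum total weight of any directed path from i to j (possibly empty when i = j).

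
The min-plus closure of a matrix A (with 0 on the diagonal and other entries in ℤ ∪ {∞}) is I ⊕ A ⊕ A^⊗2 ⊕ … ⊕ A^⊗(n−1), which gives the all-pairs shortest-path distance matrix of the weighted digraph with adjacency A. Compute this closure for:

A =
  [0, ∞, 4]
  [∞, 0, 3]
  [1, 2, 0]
Closure =
  [0, 6, 4]
  [4, 0, 3]
  [1, 2, 0]

This is the Floyd-Warshall all-pairs shortest-path computation. For each intermediate vertex k = 0, 1, …, 2, update dist[i][j] ← min(dist[i][j], dist[i][k] + dist[k][j]). The final matrix gives, for each (i, j), the minimum total weight of any directed path from i to j (possibly empty when i = j).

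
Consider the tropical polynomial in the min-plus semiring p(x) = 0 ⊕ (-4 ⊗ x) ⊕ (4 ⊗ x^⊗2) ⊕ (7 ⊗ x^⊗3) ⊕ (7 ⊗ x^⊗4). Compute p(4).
p(4) = 0

A tropical monomial a ⊗ x^⊗i evaluates to a + i · x. Evaluating each term at x = 4:
  Term 0 contributes 0 + 0 · 4 = 0
  Term 1 contributes -4 + 1 · 4 = 0
  Term 2 contributes 4 + 2 · 4 = 12
  Term 3 contributes 7 + 3 · 4 = 19
  Term 4 contributes 7 + 4 · 4 = 23
p(4) = ⊕ of these = min[0, 0, 12, 19, 23] = 0.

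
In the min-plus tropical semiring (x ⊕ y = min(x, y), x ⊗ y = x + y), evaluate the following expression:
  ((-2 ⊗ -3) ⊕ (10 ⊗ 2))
((-2 ⊗ -3) ⊕ (10 ⊗ 2)) = -5

Expand innermost to outermost. Recall ⊕ takes the minimum of its arguments and ⊗ takes their sum. Working out the expression ((-2 ⊗ -3) ⊕ (10 ⊗ 2)) gives -5.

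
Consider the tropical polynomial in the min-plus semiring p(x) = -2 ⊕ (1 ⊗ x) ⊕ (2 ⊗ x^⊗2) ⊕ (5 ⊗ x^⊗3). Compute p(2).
p(2) = -2

A tropical monomial a ⊗ x^⊗i evaluates to a + i · x. Evaluating each term at x = 2:
  Term 0 contributes -2 + 0 · 2 = -2
  Term 1 contributes 1 + 1 · 2 = 3
  Term 2 contributes 2 + 2 · 2 = 6
  Term 3 contributes 5 + 3 · 2 = 11
p(2) = ⊕ of these = min[-2, 3, 6, 11] = -2.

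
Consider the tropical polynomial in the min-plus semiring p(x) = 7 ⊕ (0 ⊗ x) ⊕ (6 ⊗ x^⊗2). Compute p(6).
p(6) = 6

A tropical monomial a ⊗ x^⊗i evaluates to a + i · x. Evaluating each term at x = 6:
  Term 0 contributes 7 + 0 · 6 = 7
  Term 1 contributes 0 + 1 · 6 = 6
  Term 2 contributes 6 + 2 · 6 = 18
p(6) = ⊕ of these = min[7, 6, 18] = 6.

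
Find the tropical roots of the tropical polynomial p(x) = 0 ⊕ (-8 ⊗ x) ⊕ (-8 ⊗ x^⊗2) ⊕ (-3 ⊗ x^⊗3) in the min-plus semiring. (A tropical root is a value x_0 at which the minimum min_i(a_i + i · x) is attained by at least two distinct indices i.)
Roots: {-5, 0, 8}

Each tropical root is a break point of the lower envelope of the lines y = a_i + i · x (there are 4 lines, with slopes 0, 1, ..., 3). Only the lines that attain the minimum somewhere contribute to roots; other lines are dominated. Here the surviving (envelope) indices are i = 3, i = 2, i = 1, i = 0.
Intersections between consecutive envelope lines give the roots: for adjacent envelope indices i < j the intersection is x = (a_i − a_j) / (j − i). Reading off the sorted break points: {-5, 0, 8}.
Verification: at each break x_0, at least two indices attain the minimum of min_i(a_i + i · x_0).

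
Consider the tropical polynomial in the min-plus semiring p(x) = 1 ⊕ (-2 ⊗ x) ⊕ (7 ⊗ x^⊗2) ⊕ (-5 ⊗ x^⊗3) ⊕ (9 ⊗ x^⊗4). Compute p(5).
p(5) = 1

A tropical monomial a ⊗ x^⊗i evaluates to a + i · x. Evaluating each term at x = 5:
  Term 0 contributes 1 + 0 · 5 = 1
  Term 1 contributes -2 + 1 · 5 = 3
  Term 2 contributes 7 + 2 · 5 = 17
  Term 3 contributes -5 + 3 · 5 = 10
  Term 4 contributes 9 + 4 · 5 = 29
p(5) = ⊕ of these = min[1, 3, 17, 10, 29] = 1.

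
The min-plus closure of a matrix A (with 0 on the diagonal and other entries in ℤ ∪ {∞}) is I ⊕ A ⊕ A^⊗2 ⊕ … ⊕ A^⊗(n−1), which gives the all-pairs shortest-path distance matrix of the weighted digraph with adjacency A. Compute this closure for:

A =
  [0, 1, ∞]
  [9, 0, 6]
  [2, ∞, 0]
Closure =
  [0, 1, 7]
  [8, 0, 6]
  [2, 3, 0]

This is the Floyd-Warshall all-pairs shortest-path computation. For each intermediate vertex k = 0, 1, …, 2, update dist[i][j] ← min(dist[i][j], dist[i][k] + dist[k][j]). The final matrix gives, for each (i, j), the minimum total weight of any directed path from i to j (possibly empty when i = j).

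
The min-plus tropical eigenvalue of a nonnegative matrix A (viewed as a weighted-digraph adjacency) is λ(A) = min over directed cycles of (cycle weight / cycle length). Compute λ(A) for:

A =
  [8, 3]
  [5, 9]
λ(A) = 4

Enumerate directed cycles and compute their means (weight / length). Sample:
  cycle 0 → 0: weight = 8, length = 1, mean = 8/1 ≈ 8.000
  cycle 1 → 1: weight = 9, length = 1, mean = 9/1 ≈ 9.000
  cycle 0 → 1 → 0: weight = 8, length = 2, mean = 8/2 ≈ 4.000
  cycle 1 → 0 → 1: weight = 8, length = 2, mean = 8/2 ≈ 4.000
Minimum mean = 4.000, attained e.g. along the cycle 0 → 1 → 0 with weight 8 and length 2. So λ(A) = 8/2 = 4.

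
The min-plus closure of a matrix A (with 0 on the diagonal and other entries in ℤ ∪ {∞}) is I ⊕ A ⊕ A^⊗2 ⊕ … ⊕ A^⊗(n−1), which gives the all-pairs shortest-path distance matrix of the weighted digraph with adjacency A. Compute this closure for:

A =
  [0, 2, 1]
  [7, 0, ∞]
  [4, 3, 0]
Closure =
  [0, 2, 1]
  [7, 0, 8]
  [4, 3, 0]

This is the Floyd-Warshall all-pairs shortest-path computation. For each intermediate vertex k = 0, 1, …, 2, update dist[i][j] ← min(dist[i][j], dist[i][k] + dist[k][j]). The final matrix gives, for each (i, j), the minimum total weight of any directed path from i to j (possibly empty when i = j).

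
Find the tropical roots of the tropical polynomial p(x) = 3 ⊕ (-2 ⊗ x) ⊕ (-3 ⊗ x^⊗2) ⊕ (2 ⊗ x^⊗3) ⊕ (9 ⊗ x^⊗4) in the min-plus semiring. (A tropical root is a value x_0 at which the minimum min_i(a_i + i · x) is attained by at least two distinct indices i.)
Roots: {-7, -5, 1, 5}

Each tropical root is a break point of the lower envelope of the lines y = a_i + i · x (there are 5 lines, with slopes 0, 1, ..., 4). Only the lines that attain the minimum somewhere contribute to roots; other lines are dominated. Here the surviving (envelope) indices are i = 4, i = 3, i = 2, i = 1, i = 0.
Intersections between consecutive envelope lines give the roots: for adjacent envelope indices i < j the intersection is x = (a_i − a_j) / (j − i). Reading off the sorted break points: {-7, -5, 1, 5}.
Verification: at each break x_0, at least two indices attain the minimum of min_i(a_i + i · x_0).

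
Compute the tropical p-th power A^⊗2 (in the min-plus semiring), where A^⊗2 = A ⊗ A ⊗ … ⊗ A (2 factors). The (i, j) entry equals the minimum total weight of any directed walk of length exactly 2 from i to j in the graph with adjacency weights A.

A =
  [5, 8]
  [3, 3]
A^⊗2 =
  [10, 11]
  [6, 6]

Each entry (A^⊗2)_ij equals the minimum over all length-2 walks i = v_0 → v_1 → … → v_2 = j of Σ_t A[v_t][v_{t+1}]. For example, for (i, j) = (0, 1) we minimise over 2 possible intermediate vertex sequences; the minimum is 11, attained along the walk 0 → 1 → 1.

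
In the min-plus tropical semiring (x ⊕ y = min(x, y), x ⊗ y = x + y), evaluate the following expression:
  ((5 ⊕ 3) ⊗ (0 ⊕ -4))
((5 ⊕ 3) ⊗ (0 ⊕ -4)) = -1

Expand innermost to outermost. Recall ⊕ takes the minimum of its arguments and ⊗ takes their sum. Working out the expression ((5 ⊕ 3) ⊗ (0 ⊕ -4)) gives -1.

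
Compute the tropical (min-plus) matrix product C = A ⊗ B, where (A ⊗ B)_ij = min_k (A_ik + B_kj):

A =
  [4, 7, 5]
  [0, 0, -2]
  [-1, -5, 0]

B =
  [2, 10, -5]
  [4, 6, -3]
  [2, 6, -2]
A ⊗ B =
  [6, 11, -1]
  [0, 4, -5]
  [-1, 1, -8]

Apply the min-plus product entry-by-entry:
  C[0][0] = min over k of (A[0][0] + B[0][0] = 4 + 2 = 6, A[0][1] + B[1][0] = 7 + 4 = 11, A[0][2] + B[2][0] = 5 + 2 = 7) = 6 (attained at k = 0)
  C[0][1] = min over k of (A[0][0] + B[0][1] = 4 + 10 = 14, A[0][1] + B[1][1] = 7 + 6 = 13, A[0][2] + B[2][1] = 5 + 6 = 11) = 11 (attained at k = 2)
  C[0][2] = min over k of (A[0][0] + B[0][2] = 4 + -5 = -1, A[0][1] + B[1][2] = 7 + -3 = 4, A[0][2] + B[2][2] = 5 + -2 = 3) = -1 (attained at k = 0)
  C[1][0] = min over k of (A[1][0] + B[0][0] = 0 + 2 = 2, A[1][1] + B[1][0] = 0 + 4 = 4, A[1][2] + B[2][0] = -2 + 2 = 0) = 0 (attained at k = 2)
  C[1][1] = min over k of (A[1][0] + B[0][1] = 0 + 10 = 10, A[1][1] + B[1][1] = 0 + 6 = 6, A[1][2] + B[2][1] = -2 + 6 = 4) = 4 (attained at k = 2)
  C[1][2] = min over k of (A[1][0] + B[0][2] = 0 + -5 = -5, A[1][1] + B[1][2] = 0 + -3 = -3, A[1][2] + B[2][2] = -2 + -2 = -4) = -5 (attained at k = 0)
  C[2][0] = min over k of (A[2][0] + B[0][0] = -1 + 2 = 1, A[2][1] + B[1][0] = -5 + 4 = -1, A[2][2] + B[2][0] = 0 + 2 = 2) = -1 (attained at k = 1)
  C[2][1] = min over k of (A[2][0] + B[0][1] = -1 + 10 = 9, A[2][1] + B[1][1] = -5 + 6 = 1, A[2][2] + B[2][1] = 0 + 6 = 6) = 1 (attained at k = 1)
  C[2][2] = min over k of (A[2][0] + B[0][2] = -1 + -5 = -6, A[2][1] + B[1][2] = -5 + -3 = -8, A[2][2] + B[2][2] = 0 + -2 = -2) = -8 (attained at k = 1)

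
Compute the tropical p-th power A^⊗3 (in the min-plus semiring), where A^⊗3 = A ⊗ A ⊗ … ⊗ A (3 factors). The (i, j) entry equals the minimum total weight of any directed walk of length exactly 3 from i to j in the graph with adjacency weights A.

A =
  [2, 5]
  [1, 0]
A^⊗3 =
  [6, 5]
  [1, 0]

Each entry (A^⊗3)_ij equals the minimum over all length-3 walks i = v_0 → v_1 → … → v_3 = j of Σ_t A[v_t][v_{t+1}]. For example, for (i, j) = (0, 1) we minimise over 4 possible intermediate vertex sequences; the minimum is 5, attained along the walk 0 → 1 → 1 → 1.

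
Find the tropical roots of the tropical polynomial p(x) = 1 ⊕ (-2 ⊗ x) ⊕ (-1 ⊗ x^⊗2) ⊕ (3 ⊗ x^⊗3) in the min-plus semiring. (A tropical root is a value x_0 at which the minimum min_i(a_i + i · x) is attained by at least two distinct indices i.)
Roots: {-4, -1, 3}

Each tropical root is a break point of the lower envelope of the lines y = a_i + i · x (there are 4 lines, with slopes 0, 1, ..., 3). Only the lines that attain the minimum somewhere contribute to roots; other lines are dominated. Here the surviving (envelope) indices are i = 3, i = 2, i = 1, i = 0.
Intersections between consecutive envelope lines give the roots: for adjacent envelope indices i < j the intersection is x = (a_i − a_j) / (j − i). Reading off the sorted break points: {-4, -1, 3}.
Verification: at each break x_0, at least two indices attain the minimum of min_i(a_i + i · x_0).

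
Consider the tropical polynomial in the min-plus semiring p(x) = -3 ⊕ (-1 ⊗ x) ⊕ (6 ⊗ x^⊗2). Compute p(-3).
p(-3) = -4

A tropical monomial a ⊗ x^⊗i evaluates to a + i · x. Evaluating each term at x = -3:
  Term 0 contributes -3 + 0 · -3 = -3
  Term 1 contributes -1 + 1 · -3 = -4
  Term 2 contributes 6 + 2 · -3 = 0
p(-3) = ⊕ of these = min[-3, -4, 0] = -4.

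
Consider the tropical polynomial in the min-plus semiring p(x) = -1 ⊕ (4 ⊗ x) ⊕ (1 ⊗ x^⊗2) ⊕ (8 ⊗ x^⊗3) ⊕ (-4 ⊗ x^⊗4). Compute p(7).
p(7) = -1

A tropical monomial a ⊗ x^⊗i evaluates to a + i · x. Evaluating each term at x = 7:
  Term 0 contributes -1 + 0 · 7 = -1
  Term 1 contributes 4 + 1 · 7 = 11
  Term 2 contributes 1 + 2 · 7 = 15
  Term 3 contributes 8 + 3 · 7 = 29
  Term 4 contributes -4 + 4 · 7 = 24
p(7) = ⊕ of these = min[-1, 11, 15, 29, 24] = -1.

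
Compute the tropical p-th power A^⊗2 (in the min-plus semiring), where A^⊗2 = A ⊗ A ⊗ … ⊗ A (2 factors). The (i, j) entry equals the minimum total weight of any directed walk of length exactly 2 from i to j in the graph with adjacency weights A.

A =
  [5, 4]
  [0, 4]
A^⊗2 =
  [4, 8]
  [4, 4]

Each entry (A^⊗2)_ij equals the minimum over all length-2 walks i = v_0 → v_1 → … → v_2 = j of Σ_t A[v_t][v_{t+1}]. For example, for (i, j) = (0, 1) we minimise over 2 possible intermediate vertex sequences; the minimum is 8, attained along the walk 0 → 1 → 1.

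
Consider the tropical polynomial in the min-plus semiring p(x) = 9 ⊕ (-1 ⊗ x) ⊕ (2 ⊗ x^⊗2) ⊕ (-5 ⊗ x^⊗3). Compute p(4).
p(4) = 3

A tropical monomial a ⊗ x^⊗i evaluates to a + i · x. Evaluating each term at x = 4:
  Term 0 contributes 9 + 0 · 4 = 9
  Term 1 contributes -1 + 1 · 4 = 3
  Term 2 contributes 2 + 2 · 4 = 10
  Term 3 contributes -5 + 3 · 4 = 7
p(4) = ⊕ of these = min[9, 3, 10, 7] = 3.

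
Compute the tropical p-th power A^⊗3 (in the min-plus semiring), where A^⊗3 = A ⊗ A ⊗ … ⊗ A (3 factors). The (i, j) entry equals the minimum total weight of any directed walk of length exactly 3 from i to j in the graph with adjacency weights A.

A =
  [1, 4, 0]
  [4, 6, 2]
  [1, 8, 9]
A^⊗3 =
  [2, 5, 1]
  [4, 7, 3]
  [2, 6, 2]

Each entry (A^⊗3)_ij equals the minimum over all length-3 walks i = v_0 → v_1 → … → v_3 = j of Σ_t A[v_t][v_{t+1}]. For example, for (i, j) = (0, 2) we minimise over 9 possible intermediate vertex sequences; the minimum is 1, attained along the walk 0 → 2 → 0 → 2.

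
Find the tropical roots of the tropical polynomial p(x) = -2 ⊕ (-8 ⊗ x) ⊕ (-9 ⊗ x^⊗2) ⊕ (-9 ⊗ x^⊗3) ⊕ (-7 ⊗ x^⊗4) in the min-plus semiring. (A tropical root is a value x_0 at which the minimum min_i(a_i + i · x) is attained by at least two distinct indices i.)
Roots: {-2, 0, 1, 6}

Each tropical root is a break point of the lower envelope of the lines y = a_i + i · x (there are 5 lines, with slopes 0, 1, ..., 4). Only the lines that attain the minimum somewhere contribute to roots; other lines are dominated. Here the surviving (envelope) indices are i = 4, i = 3, i = 2, i = 1, i = 0.
Intersections between consecutive envelope lines give the roots: for adjacent envelope indices i < j the intersection is x = (a_i − a_j) / (j − i). Reading off the sorted break points: {-2, 0, 1, 6}.
Verification: at each break x_0, at least two indices attain the minimum of min_i(a_i + i · x_0).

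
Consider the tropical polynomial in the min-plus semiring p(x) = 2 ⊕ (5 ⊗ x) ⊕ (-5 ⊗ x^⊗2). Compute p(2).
p(2) = -1

A tropical monomial a ⊗ x^⊗i evaluates to a + i · x. Evaluating each term at x = 2:
  Term 0 contributes 2 + 0 · 2 = 2
  Term 1 contributes 5 + 1 · 2 = 7
  Term 2 contributes -5 + 2 · 2 = -1
p(2) = ⊕ of these = min[2, 7, -1] = -1.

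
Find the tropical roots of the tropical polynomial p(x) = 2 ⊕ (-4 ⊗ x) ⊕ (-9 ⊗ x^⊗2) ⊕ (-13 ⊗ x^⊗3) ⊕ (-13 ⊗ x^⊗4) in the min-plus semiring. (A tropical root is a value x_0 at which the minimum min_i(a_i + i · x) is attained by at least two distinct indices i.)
Roots: {0, 4, 5, 6}

Each tropical root is a break point of the lower envelope of the lines y = a_i + i · x (there are 5 lines, with slopes 0, 1, ..., 4). Only the lines that attain the minimum somewhere contribute to roots; other lines are dominated. Here the surviving (envelope) indices are i = 4, i = 3, i = 2, i = 1, i = 0.
Intersections between consecutive envelope lines give the roots: for adjacent envelope indices i < j the intersection is x = (a_i − a_j) / (j − i). Reading off the sorted break points: {0, 4, 5, 6}.
Verification: at each break x_0, at least two indices attain the minimum of min_i(a_i + i · x_0).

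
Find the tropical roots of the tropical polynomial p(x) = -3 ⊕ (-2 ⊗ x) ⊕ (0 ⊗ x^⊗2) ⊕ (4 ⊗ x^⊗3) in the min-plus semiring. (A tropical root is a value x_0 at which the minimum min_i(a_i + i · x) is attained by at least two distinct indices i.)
Roots: {-4, -2, -1}

Each tropical root is a break point of the lower envelope of the lines y = a_i + i · x (there are 4 lines, with slopes 0, 1, ..., 3). Only the lines that attain the minimum somewhere contribute to roots; other lines are dominated. Here the surviving (envelope) indices are i = 3, i = 2, i = 1, i = 0.
Intersections between consecutive envelope lines give the roots: for adjacent envelope indices i < j the intersection is x = (a_i − a_j) / (j − i). Reading off the sorted break points: {-4, -2, -1}.
Verification: at each break x_0, at least two indices attain the minimum of min_i(a_i + i · x_0).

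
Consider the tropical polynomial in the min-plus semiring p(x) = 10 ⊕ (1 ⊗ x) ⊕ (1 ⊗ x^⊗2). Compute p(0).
p(0) = 1

A tropical monomial a ⊗ x^⊗i evaluates to a + i · x. Evaluating each term at x = 0:
  Term 0 contributes 10 + 0 · 0 = 10
  Term 1 contributes 1 + 1 · 0 = 1
  Term 2 contributes 1 + 2 · 0 = 1
p(0) = ⊕ of these = min[10, 1, 1] = 1.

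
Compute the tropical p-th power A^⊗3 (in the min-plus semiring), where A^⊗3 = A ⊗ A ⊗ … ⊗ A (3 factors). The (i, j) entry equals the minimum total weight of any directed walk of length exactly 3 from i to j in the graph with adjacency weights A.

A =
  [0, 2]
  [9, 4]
A^⊗3 =
  [0, 2]
  [9, 11]

Each entry (A^⊗3)_ij equals the minimum over all length-3 walks i = v_0 → v_1 → … → v_3 = j of Σ_t A[v_t][v_{t+1}]. For example, for (i, j) = (0, 1) we minimise over 4 possible intermediate vertex sequences; the minimum is 2, attained along the walk 0 → 0 → 0 → 1.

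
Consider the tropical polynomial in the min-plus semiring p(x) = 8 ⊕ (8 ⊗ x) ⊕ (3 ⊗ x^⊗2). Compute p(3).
p(3) = 8

A tropical monomial a ⊗ x^⊗i evaluates to a + i · x. Evaluating each term at x = 3:
  Term 0 contributes 8 + 0 · 3 = 8
  Term 1 contributes 8 + 1 · 3 = 11
  Term 2 contributes 3 + 2 · 3 = 9
p(3) = ⊕ of these = min[8, 11, 9] = 8.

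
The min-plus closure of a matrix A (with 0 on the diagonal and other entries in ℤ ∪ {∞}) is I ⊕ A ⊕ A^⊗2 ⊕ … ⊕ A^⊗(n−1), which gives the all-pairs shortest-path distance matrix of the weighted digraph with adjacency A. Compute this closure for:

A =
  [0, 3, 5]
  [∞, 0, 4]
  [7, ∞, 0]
Closure =
  [0, 3, 5]
  [11, 0, 4]
  [7, 10, 0]

This is the Floyd-Warshall all-pairs shortest-path computation. For each intermediate vertex k = 0, 1, …, 2, update dist[i][j] ← min(dist[i][j], dist[i][k] + dist[k][j]). The final matrix gives, for each (i, j), the minimum total weight of any directed path from i to j (possibly empty when i = j).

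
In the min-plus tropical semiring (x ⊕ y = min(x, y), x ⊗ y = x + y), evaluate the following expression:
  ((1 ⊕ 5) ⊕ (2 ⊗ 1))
((1 ⊕ 5) ⊕ (2 ⊗ 1)) = 1

Expand innermost to outermost. Recall ⊕ takes the minimum of its arguments and ⊗ takes their sum. Working out the expression ((1 ⊕ 5) ⊕ (2 ⊗ 1)) gives 1.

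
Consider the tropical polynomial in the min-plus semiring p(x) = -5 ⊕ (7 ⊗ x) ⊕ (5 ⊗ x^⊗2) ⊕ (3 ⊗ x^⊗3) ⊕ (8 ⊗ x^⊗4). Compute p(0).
p(0) = -5

A tropical monomial a ⊗ x^⊗i evaluates to a + i · x. Evaluating each term at x = 0:
  Term 0 contributes -5 + 0 · 0 = -5
  Term 1 contributes 7 + 1 · 0 = 7
  Term 2 contributes 5 + 2 · 0 = 5
  Term 3 contributes 3 + 3 · 0 = 3
  Term 4 contributes 8 + 4 · 0 = 8
p(0) = ⊕ of these = min[-5, 7, 5, 3, 8] = -5.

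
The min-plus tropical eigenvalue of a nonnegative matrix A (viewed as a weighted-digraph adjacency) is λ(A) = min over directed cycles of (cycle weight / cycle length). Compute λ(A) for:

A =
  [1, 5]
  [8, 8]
λ(A) = 1

Enumerate directed cycles and compute their means (weight / length). Sample:
  cycle 0 → 0: weight = 1, length = 1, mean = 1/1 ≈ 1.000
  cycle 1 → 1: weight = 8, length = 1, mean = 8/1 ≈ 8.000
  cycle 0 → 1 → 0: weight = 13, length = 2, mean = 13/2 ≈ 6.500
  cycle 1 → 0 → 1: weight = 13, length = 2, mean = 13/2 ≈ 6.500
Minimum mean = 1.000, attained e.g. along the cycle 0 → 0 with weight 1 and length 1. So λ(A) = 1/1 = 1.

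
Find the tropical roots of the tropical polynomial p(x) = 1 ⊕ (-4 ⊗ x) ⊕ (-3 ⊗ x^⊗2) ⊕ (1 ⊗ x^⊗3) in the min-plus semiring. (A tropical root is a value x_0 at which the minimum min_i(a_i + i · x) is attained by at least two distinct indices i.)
Roots: {-4, -1, 5}

Each tropical root is a break point of the lower envelope of the lines y = a_i + i · x (there are 4 lines, with slopes 0, 1, ..., 3). Only the lines that attain the minimum somewhere contribute to roots; other lines are dominated. Here the surviving (envelope) indices are i = 3, i = 2, i = 1, i = 0.
Intersections between consecutive envelope lines give the roots: for adjacent envelope indices i < j the intersection is x = (a_i − a_j) / (j − i). Reading off the sorted break points: {-4, -1, 5}.
Verification: at each break x_0, at least two indices attain the minimum of min_i(a_i + i · x_0).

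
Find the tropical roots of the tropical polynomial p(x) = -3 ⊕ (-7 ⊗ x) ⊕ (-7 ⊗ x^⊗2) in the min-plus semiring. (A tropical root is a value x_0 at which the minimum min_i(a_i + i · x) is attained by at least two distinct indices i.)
Roots: {0, 4}

Each tropical root is a break point of the lower envelope of the lines y = a_i + i · x (there are 3 lines, with slopes 0, 1, ..., 2). Only the lines that attain the minimum somewhere contribute to roots; other lines are dominated. Here the surviving (envelope) indices are i = 2, i = 1, i = 0.
Intersections between consecutive envelope lines give the roots: for adjacent envelope indices i < j the intersection is x = (a_i − a_j) / (j − i). Reading off the sorted break points: {0, 4}.
Verification: at each break x_0, at least two indices attain the minimum of min_i(a_i + i · x_0).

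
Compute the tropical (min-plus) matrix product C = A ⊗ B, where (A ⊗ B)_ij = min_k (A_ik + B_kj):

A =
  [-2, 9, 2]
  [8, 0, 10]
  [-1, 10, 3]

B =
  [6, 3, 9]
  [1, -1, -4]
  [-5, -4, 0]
A ⊗ B =
  [-3, -2, 2]
  [1, -1, -4]
  [-2, -1, 3]

Apply the min-plus product entry-by-entry:
  C[0][0] = min over k of (A[0][0] + B[0][0] = -2 + 6 = 4, A[0][1] + B[1][0] = 9 + 1 = 10, A[0][2] + B[2][0] = 2 + -5 = -3) = -3 (attained at k = 2)
  C[0][1] = min over k of (A[0][0] + B[0][1] = -2 + 3 = 1, A[0][1] + B[1][1] = 9 + -1 = 8, A[0][2] + B[2][1] = 2 + -4 = -2) = -2 (attained at k = 2)
  C[0][2] = min over k of (A[0][0] + B[0][2] = -2 + 9 = 7, A[0][1] + B[1][2] = 9 + -4 = 5, A[0][2] + B[2][2] = 2 + 0 = 2) = 2 (attained at k = 2)
  C[1][0] = min over k of (A[1][0] + B[0][0] = 8 + 6 = 14, A[1][1] + B[1][0] = 0 + 1 = 1, A[1][2] + B[2][0] = 10 + -5 = 5) = 1 (attained at k = 1)
  C[1][1] = min over k of (A[1][0] + B[0][1] = 8 + 3 = 11, A[1][1] + B[1][1] = 0 + -1 = -1, A[1][2] + B[2][1] = 10 + -4 = 6) = -1 (attained at k = 1)
  C[1][2] = min over k of (A[1][0] + B[0][2] = 8 + 9 = 17, A[1][1] + B[1][2] = 0 + -4 = -4, A[1][2] + B[2][2] = 10 + 0 = 10) = -4 (attained at k = 1)
  C[2][0] = min over k of (A[2][0] + B[0][0] = -1 + 6 = 5, A[2][1] + B[1][0] = 10 + 1 = 11, A[2][2] + B[2][0] = 3 + -5 = -2) = -2 (attained at k = 2)
  C[2][1] = min over k of (A[2][0] + B[0][1] = -1 + 3 = 2, A[2][1] + B[1][1] = 10 + -1 = 9, A[2][2] + B[2][1] = 3 + -4 = -1) = -1 (attained at k = 2)
  C[2][2] = min over k of (A[2][0] + B[0][2] = -1 + 9 = 8, A[2][1] + B[1][2] = 10 + -4 = 6, A[2][2] + B[2][2] = 3 + 0 = 3) = 3 (attained at k = 2)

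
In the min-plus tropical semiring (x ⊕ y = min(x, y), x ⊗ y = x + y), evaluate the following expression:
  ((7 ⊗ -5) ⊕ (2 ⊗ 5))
((7 ⊗ -5) ⊕ (2 ⊗ 5)) = 2

Expand innermost to outermost. Recall ⊕ takes the minimum of its arguments and ⊗ takes their sum. Working out the expression ((7 ⊗ -5) ⊕ (2 ⊗ 5)) gives 2.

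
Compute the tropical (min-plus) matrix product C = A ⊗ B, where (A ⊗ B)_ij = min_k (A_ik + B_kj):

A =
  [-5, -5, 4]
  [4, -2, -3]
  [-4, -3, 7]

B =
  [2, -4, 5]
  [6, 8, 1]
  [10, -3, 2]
A ⊗ B =
  [-3, -9, -4]
  [4, -6, -1]
  [-2, -8, -2]

Apply the min-plus product entry-by-entry:
  C[0][0] = min over k of (A[0][0] + B[0][0] = -5 + 2 = -3, A[0][1] + B[1][0] = -5 + 6 = 1, A[0][2] + B[2][0] = 4 + 10 = 14) = -3 (attained at k = 0)
  C[0][1] = min over k of (A[0][0] + B[0][1] = -5 + -4 = -9, A[0][1] + B[1][1] = -5 + 8 = 3, A[0][2] + B[2][1] = 4 + -3 = 1) = -9 (attained at k = 0)
  C[0][2] = min over k of (A[0][0] + B[0][2] = -5 + 5 = 0, A[0][1] + B[1][2] = -5 + 1 = -4, A[0][2] + B[2][2] = 4 + 2 = 6) = -4 (attained at k = 1)
  C[1][0] = min over k of (A[1][0] + B[0][0] = 4 + 2 = 6, A[1][1] + B[1][0] = -2 + 6 = 4, A[1][2] + B[2][0] = -3 + 10 = 7) = 4 (attained at k = 1)
  C[1][1] = min over k of (A[1][0] + B[0][1] = 4 + -4 = 0, A[1][1] + B[1][1] = -2 + 8 = 6, A[1][2] + B[2][1] = -3 + -3 = -6) = -6 (attained at k = 2)
  C[1][2] = min over k of (A[1][0] + B[0][2] = 4 + 5 = 9, A[1][1] + B[1][2] = -2 + 1 = -1, A[1][2] + B[2][2] = -3 + 2 = -1) = -1 (attained at k = 1)
  C[2][0] = min over k of (A[2][0] + B[0][0] = -4 + 2 = -2, A[2][1] + B[1][0] = -3 + 6 = 3, A[2][2] + B[2][0] = 7 + 10 = 17) = -2 (attained at k = 0)
  C[2][1] = min over k of (A[2][0] + B[0][1] = -4 + -4 = -8, A[2][1] + B[1][1] = -3 + 8 = 5, A[2][2] + B[2][1] = 7 + -3 = 4) = -8 (attained at k = 0)
  C[2][2] = min over k of (A[2][0] + B[0][2] = -4 + 5 = 1, A[2][1] + B[1][2] = -3 + 1 = -2, A[2][2] + B[2][2] = 7 + 2 = 9) = -2 (attained at k = 1)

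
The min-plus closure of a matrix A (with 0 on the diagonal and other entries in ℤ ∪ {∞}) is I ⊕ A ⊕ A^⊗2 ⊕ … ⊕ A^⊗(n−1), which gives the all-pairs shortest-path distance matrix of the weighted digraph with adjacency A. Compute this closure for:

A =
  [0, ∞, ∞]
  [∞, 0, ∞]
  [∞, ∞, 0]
Closure =
  [0, ∞, ∞]
  [∞, 0, ∞]
  [∞, ∞, 0]

This is the Floyd-Warshall all-pairs shortest-path computation. For each intermediate vertex k = 0, 1, …, 2, update dist[i][j] ← min(dist[i][j], dist[i][k] + dist[k][j]). The final matrix gives, for each (i, j), the minimum total weight of any directed path from i to j (possibly empty when i = j).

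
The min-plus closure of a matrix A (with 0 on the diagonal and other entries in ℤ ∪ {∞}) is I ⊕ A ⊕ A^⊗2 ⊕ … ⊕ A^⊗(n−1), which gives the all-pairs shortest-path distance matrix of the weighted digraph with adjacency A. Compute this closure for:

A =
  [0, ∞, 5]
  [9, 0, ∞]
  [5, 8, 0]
Closure =
  [0, 13, 5]
  [9, 0, 14]
  [5, 8, 0]

This is the Floyd-Warshall all-pairs shortest-path computation. For each intermediate vertex k = 0, 1, …, 2, update dist[i][j] ← min(dist[i][j], dist[i][k] + dist[k][j]). The final matrix gives, for each (i, j), the minimum total weight of any directed path from i to j (possibly empty when i = j).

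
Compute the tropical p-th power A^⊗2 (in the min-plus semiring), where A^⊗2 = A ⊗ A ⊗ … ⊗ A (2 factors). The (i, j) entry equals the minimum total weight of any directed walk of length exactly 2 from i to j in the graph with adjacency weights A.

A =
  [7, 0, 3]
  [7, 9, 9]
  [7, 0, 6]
A^⊗2 =
  [7, 3, 9]
  [14, 7, 10]
  [7, 6, 9]

Each entry (A^⊗2)_ij equals the minimum over all length-2 walks i = v_0 → v_1 → … → v_2 = j of Σ_t A[v_t][v_{t+1}]. For example, for (i, j) = (0, 2) we minimise over 3 possible intermediate vertex sequences; the minimum is 9, attained along the walk 0 → 1 → 2.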